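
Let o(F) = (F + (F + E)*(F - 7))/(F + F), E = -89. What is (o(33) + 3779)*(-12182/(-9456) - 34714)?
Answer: -40700704752691/312048 ≈ -1.3043e+8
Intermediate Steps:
o(F) = (F + (-89 + F)*(-7 + F))/(2*F) (o(F) = (F + (F - 89)*(F - 7))/(F + F) = (F + (-89 + F)*(-7 + F))/((2*F)) = (F + (-89 + F)*(-7 + F))*(1/(2*F)) = (F + (-89 + F)*(-7 + F))/(2*F))
(o(33) + 3779)*(-12182/(-9456) - 34714) = ((½)*(623 - 1*33*(95 - 1*33))/33 + 3779)*(-12182/(-9456) - 34714) = ((½)*(1/33)*(623 - 1*33*(95 - 33)) + 3779)*(-12182*(-1/9456) - 34714) = ((½)*(1/33)*(623 - 1*33*62) + 3779)*(6091/4728 - 34714) = ((½)*(1/33)*(623 - 2046) + 3779)*(-164121701/4728) = ((½)*(1/33)*(-1423) + 3779)*(-164121701/4728) = (-1423/66 + 3779)*(-164121701/4728) = (247991/66)*(-164121701/4728) = -40700704752691/312048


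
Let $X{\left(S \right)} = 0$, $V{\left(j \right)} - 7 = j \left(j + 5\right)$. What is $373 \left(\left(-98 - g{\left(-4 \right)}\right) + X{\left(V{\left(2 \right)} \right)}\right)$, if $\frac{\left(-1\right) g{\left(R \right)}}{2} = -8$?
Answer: $-42522$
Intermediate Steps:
$V{\left(j \right)} = 7 + j \left(5 + j\right)$ ($V{\left(j \right)} = 7 + j \left(j + 5\right) = 7 + j \left(5 + j\right)$)
$g{\left(R \right)} = 16$ ($g{\left(R \right)} = \left(-2\right) \left(-8\right) = 16$)
$373 \left(\left(-98 - g{\left(-4 \right)}\right) + X{\left(V{\left(2 \right)} \right)}\right) = 373 \left(\left(-98 - 16\right) + 0\right) = 373 \left(-114 + 0\right) = 373 \left(-114\right) = -42522$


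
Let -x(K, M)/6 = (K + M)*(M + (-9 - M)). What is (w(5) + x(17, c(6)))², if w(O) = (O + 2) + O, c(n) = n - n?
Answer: 864900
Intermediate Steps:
c(n) = 0
w(O) = 2 + 2*O (w(O) = (2 + O) + O = 2 + 2*O)
x(K, M) = 54*K + 54*M (x(K, M) = -6*(K + M)*(M + (-9 - M)) = -6*(K + M)*(-9) = -6*(-9*K - 9*M) = 54*K + 54*M)
(w(5) + x(17, c(6)))² = ((2 + 2*5) + (54*17 + 54*0))² = ((2 + 10) + (918 + 0))² = (12 + 918)² = 930² = 864900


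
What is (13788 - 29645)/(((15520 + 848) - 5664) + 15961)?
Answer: -15857/26665 ≈ -0.59468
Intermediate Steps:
(13788 - 29645)/(((15520 + 848) - 5664) + 15961) = -15857/((16368 - 5664) + 15961) = -15857/(10704 + 15961) = -15857/26665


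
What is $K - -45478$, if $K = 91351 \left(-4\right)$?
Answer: $-319926$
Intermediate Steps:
$K = -365404$
$K - -45478 = -365404 - -45478 = -365404 + 45478 = -319926$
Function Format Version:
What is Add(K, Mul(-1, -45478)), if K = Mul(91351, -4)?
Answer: -319926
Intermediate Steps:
K = -365404
Add(K, Mul(-1, -45478)) = Add(-365404, Mul(-1, -45478)) = Add(-365404, 45478) = -319926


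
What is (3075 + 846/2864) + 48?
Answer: 4472559/1432 ≈ 3123.3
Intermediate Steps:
(3075 + 846/2864) + 48 = (3075 + 846*(1/2864)) + 48 = (3075 + 423/1432) + 48 = 4403823/1432 + 48 = 4472559/1432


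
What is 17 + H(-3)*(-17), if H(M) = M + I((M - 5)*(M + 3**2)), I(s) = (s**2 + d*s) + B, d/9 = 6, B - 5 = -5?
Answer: 4964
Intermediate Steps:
B = 0 (B = 5 - 5 = 0)
d = 54 (d = 9*6 = 54)
I(s) = s**2 + 54*s (I(s) = (s**2 + 54*s) + 0 = s**2 + 54*s)
H(M) = M + (-5 + M)*(9 + M)*(54 + (-5 + M)*(9 + M)) (H(M) = M + ((M - 5)*(M + 3**2))*(54 + (M - 5)*(M + 3**2)) = M + ((-5 + M)*(M + 9))*(54 + (-5 + M)*(M + 9)) = M + ((-5 + M)*(9 + M))*(54 + (-5 + M)*(9 + M)) = M + (-5 + M)*(9 + M)*(54 + (-5 + M)*(9 + M)))
17 + H(-3)*(-17) = 17 + (-405 + (-3)**4 - 143*(-3) - 20*(-3)**2 + 8*(-3)**3)*(-17) = 17 + (-405 + 81 + 429 - 20*9 + 8*(-27))*(-17) = 17 + (-405 + 81 + 429 - 180 - 216)*(-17) = 17 - 291*(-17) = 17 + 4947 = 4964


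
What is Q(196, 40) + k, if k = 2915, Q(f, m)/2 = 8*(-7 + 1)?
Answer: 2819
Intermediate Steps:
Q(f, m) = -96 (Q(f, m) = 2*(8*(-7 + 1)) = 2*(8*(-6)) = 2*(-48) = -96)
Q(196, 40) + k = -96 + 2915 = 2819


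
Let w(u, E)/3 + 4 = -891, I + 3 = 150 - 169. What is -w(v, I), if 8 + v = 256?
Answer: 2685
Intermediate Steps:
I = -22 (I = -3 + (150 - 169) = -3 - 19 = -22)
v = 248 (v = -8 + 256 = 248)
w(u, E) = -2685 (w(u, E) = -12 + 3*(-891) = -12 - 2673 = -2685)
-w(v, I) = -1*(-2685) = 2685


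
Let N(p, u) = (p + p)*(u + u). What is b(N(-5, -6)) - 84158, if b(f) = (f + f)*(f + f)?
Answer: -26558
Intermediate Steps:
N(p, u) = 4*p*u (N(p, u) = (2*p)*(2*u) = 4*p*u)
b(f) = 4*f**2 (b(f) = (2*f)*(2*f) = 4*f**2)
b(N(-5, -6)) - 84158 = 4*(4*(-5)*(-6))**2 - 84158 = 4*120**2 - 84158 = 4*14400 - 84158 = 57600 - 84158 = -26558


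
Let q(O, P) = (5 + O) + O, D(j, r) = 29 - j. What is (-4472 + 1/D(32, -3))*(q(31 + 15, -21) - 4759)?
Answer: 20850018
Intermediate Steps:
q(O, P) = 5 + 2*O
(-4472 + 1/D(32, -3))*(q(31 + 15, -21) - 4759) = (-4472 + 1/(29 - 1*32))*((5 + 2*(31 + 15)) - 4759) = (-4472 + 1/(29 - 32))*((5 + 2*46) - 4759) = (-4472 + 1/(-3))*((5 + 92) - 4759) = (-4472 - 1/3)*(97 - 4759) = -13417/3*(-4662) = 20850018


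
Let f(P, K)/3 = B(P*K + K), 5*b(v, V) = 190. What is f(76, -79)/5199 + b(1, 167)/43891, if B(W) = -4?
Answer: -109710/76063103 ≈ -0.0014424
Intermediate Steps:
b(v, V) = 38 (b(v, V) = (⅕)*190 = 38)
f(P, K) = -12 (f(P, K) = 3*(-4) = -12)
f(76, -79)/5199 + b(1, 167)/43891 = -12/5199 + 38/43891 = -12*1/5199 + 38*(1/43891) = -4/1733 + 38/43891 = -109710/76063103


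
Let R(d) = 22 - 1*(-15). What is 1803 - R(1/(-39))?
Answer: 1766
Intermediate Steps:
R(d) = 37 (R(d) = 22 + 15 = 37)
1803 - R(1/(-39)) = 1803 - 1*37 = 1803 - 37 = 1766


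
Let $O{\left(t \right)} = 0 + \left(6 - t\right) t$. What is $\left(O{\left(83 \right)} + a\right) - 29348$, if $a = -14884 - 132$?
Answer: $-50755$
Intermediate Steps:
$O{\left(t \right)} = t \left(6 - t\right)$ ($O{\left(t \right)} = 0 + t \left(6 - t\right) = t \left(6 - t\right)$)
$a = -15016$
$\left(O{\left(83 \right)} + a\right) - 29348 = \left(83 \left(6 - 83\right) - 15016\right) - 29348 = \left(83 \left(-77\right) - 15016\right) - 29348 = \left(-6391 - 15016\right) - 29348 = -21407 - 29348 = -50755$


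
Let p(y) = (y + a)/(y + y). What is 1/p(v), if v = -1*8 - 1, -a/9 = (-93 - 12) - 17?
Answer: -2/121 ≈ -0.016529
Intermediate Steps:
a = 1098 (a = -9*((-93 - 12) - 17) = -9*(-105 - 17) = -9*(-122) = 1098)
v = -9 (v = -8 - 1 = -9)
p(y) = (1098 + y)/(2*y) (p(y) = (y + 1098)/(y + y) = (1098 + y)/((2*y)) = (1098 + y)*(1/(2*y)) = (1098 + y)/(2*y))
1/p(v) = 1/((1/2)*(1098 - 9)/(-9)) = 1/((1/2)*(-1/9)*1089) = 1/(-121/2) = -2/121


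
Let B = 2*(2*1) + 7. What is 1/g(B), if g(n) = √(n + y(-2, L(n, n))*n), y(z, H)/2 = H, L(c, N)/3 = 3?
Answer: √209/209 ≈ 0.069171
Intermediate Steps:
L(c, N) = 9 (L(c, N) = 3*3 = 9)
y(z, H) = 2*H
B = 11 (B = 2*2 + 7 = 4 + 7 = 11)
g(n) = √19*√n (g(n) = √(n + (2*9)*n) = √(n + 18*n) = √(19*n) = √19*√n)
1/g(B) = 1/(√19*√11) = 1/(√209) = √209/209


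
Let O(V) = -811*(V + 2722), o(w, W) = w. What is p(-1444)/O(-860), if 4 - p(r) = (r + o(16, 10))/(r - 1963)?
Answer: -6100/2572424687 ≈ -2.3713e-6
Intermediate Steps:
O(V) = -2207542 - 811*V (O(V) = -811*(2722 + V) = -2207542 - 811*V)
p(r) = 4 - (16 + r)/(-1963 + r) (p(r) = 4 - (r + 16)/(r - 1963) = 4 - (16 + r)/(-1963 + r))
p(-1444)/O(-860) = ((-7868 + 3*(-1444))/(-1963 - 1444))/(-2207542 - 811*(-860)) = ((-7868 - 4332)/(-3407))/(-2207542 + 697460) = -1/3407*(-12200)/(-1510082) = (12200/3407)*(-1/1510082) = -6100/2572424687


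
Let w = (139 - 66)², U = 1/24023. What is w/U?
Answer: 128018567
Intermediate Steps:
U = 1/24023 ≈ 4.1627e-5
w = 5329 (w = 73² = 5329)
w/U = 5329/(1/24023) = 5329*24023 = 128018567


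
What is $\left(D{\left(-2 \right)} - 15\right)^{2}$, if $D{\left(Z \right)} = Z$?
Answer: $289$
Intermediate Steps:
$\left(D{\left(-2 \right)} - 15\right)^{2} = \left(-2 - 15\right)^{2} = \left(-17\right)^{2} = 289$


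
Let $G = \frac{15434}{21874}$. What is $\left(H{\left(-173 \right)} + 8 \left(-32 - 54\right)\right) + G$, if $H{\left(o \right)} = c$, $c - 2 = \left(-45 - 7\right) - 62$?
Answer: $- \frac{8741883}{10937} \approx -799.29$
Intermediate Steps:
$G = \frac{7717}{10937}$ ($G = 15434 \cdot \frac{1}{21874} = \frac{7717}{10937} \approx 0.70559$)
$c = -112$ ($c = 2 - 114 = -112$)
$H{\left(o \right)} = -112$
$\left(H{\left(-173 \right)} + 8 \left(-32 - 54\right)\right) + G = \left(-112 + 8 \left(-32 - 54\right)\right) + \frac{7717}{10937} = \left(-112 + 8 \left(-86\right)\right) + \frac{7717}{10937} = \left(-112 - 688\right) + \frac{7717}{10937} = -800 + \frac{7717}{10937} = - \frac{8741883}{10937}$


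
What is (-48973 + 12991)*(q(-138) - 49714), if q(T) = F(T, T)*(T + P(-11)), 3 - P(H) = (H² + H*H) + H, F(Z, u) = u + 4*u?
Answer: -7298085132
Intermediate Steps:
F(Z, u) = 5*u
P(H) = 3 - H - 2*H² (P(H) = 3 - ((H² + H*H) + H) = 3 - ((H² + H²) + H) = 3 - (2*H² + H) = 3 - (H + 2*H²) = 3 + (-H - 2*H²) = 3 - H - 2*H²)
q(T) = 5*T*(-228 + T) (q(T) = (5*T)*(T + (3 - 1*(-11) - 2*(-11)²)) = (5*T)*(T + (3 + 11 - 2*121)) = (5*T)*(T + (3 + 11 - 242)) = (5*T)*(T - 228) = (5*T)*(-228 + T) = 5*T*(-228 + T))
(-48973 + 12991)*(q(-138) - 49714) = (-48973 + 12991)*(5*(-138)*(-228 - 138) - 49714) = -35982*(5*(-138)*(-366) - 49714) = -35982*(252540 - 49714) = -35982*202826 = -7298085132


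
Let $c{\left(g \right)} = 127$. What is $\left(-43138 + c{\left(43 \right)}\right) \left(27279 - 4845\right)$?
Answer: $-964908774$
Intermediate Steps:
$\left(-43138 + c{\left(43 \right)}\right) \left(27279 - 4845\right) = \left(-43138 + 127\right) \left(27279 - 4845\right) = - 43011 \left(27279 - 4845\right) = \left(-43011\right) 22434 = -964908774$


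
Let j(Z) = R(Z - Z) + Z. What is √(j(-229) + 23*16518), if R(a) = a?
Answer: √379685 ≈ 616.19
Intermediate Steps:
j(Z) = Z (j(Z) = (Z - Z) + Z = 0 + Z = Z)
√(j(-229) + 23*16518) = √(-229 + 23*16518) = √(-229 + 379914) = √379685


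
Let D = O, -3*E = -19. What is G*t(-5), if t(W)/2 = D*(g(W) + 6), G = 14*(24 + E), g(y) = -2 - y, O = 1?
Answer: 7644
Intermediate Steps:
E = 19/3 (E = -⅓*(-19) = 19/3 ≈ 6.3333)
D = 1
G = 1274/3 (G = 14*(24 + 19/3) = 14*(91/3) = 1274/3 ≈ 424.67)
t(W) = 8 - 2*W (t(W) = 2*(1*((-2 - W) + 6)) = 2*(1*(4 - W)) = 2*(4 - W) = 8 - 2*W)
G*t(-5) = 1274*(8 - 2*(-5))/3 = 1274*(8 + 10)/3 = (1274/3)*18 = 7644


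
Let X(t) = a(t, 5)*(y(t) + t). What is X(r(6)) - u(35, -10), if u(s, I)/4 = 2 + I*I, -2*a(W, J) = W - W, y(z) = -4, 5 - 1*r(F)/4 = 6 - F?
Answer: -408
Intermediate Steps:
r(F) = -4 + 4*F (r(F) = 20 - 4*(6 - F) = 20 + (-24 + 4*F) = -4 + 4*F)
a(W, J) = 0 (a(W, J) = -(W - W)/2 = -½*0 = 0)
u(s, I) = 8 + 4*I² (u(s, I) = 4*(2 + I*I) = 4*(2 + I²) = 8 + 4*I²)
X(t) = 0 (X(t) = 0*(-4 + t) = 0)
X(r(6)) - u(35, -10) = 0 - (8 + 4*(-10)²) = 0 - (8 + 4*100) = 0 - (8 + 400) = 0 - 1*408 = 0 - 408 = -408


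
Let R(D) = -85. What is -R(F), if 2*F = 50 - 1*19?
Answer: 85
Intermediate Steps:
F = 31/2 (F = (50 - 1*19)/2 = (50 - 19)/2 = (½)*31 = 31/2 ≈ 15.500)
-R(F) = -1*(-85) = 85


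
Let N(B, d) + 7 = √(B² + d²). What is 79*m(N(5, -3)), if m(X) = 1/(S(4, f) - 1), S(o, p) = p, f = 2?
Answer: 79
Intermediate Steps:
N(B, d) = -7 + √(B² + d²)
m(X) = 1 (m(X) = 1/(2 - 1) = 1/1 = 1)
79*m(N(5, -3)) = 79*1 = 79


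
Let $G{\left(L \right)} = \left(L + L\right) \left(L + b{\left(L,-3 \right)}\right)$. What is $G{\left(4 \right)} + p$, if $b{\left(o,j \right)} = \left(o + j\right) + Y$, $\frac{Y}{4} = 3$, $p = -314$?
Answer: $-178$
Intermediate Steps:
$Y = 12$ ($Y = 4 \cdot 3 = 12$)
$b{\left(o,j \right)} = 12 + j + o$ ($b{\left(o,j \right)} = \left(o + j\right) + 12 = \left(j + o\right) + 12 = 12 + j + o$)
$G{\left(L \right)} = 2 L \left(9 + 2 L\right)$ ($G{\left(L \right)} = \left(L + L\right) \left(L + \left(12 - 3 + L\right)\right) = 2 L \left(L + \left(9 + L\right)\right) = 2 L \left(9 + 2 L\right)$)
$G{\left(4 \right)} + p = 2 \cdot 4 \left(9 + 2 \cdot 4\right) - 314 = 2 \cdot 4 \left(9 + 8\right) - 314 = 2 \cdot 4 \cdot 17 - 314 = 136 - 314 = -178$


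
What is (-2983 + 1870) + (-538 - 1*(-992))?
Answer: -659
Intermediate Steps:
(-2983 + 1870) + (-538 - 1*(-992)) = -1113 + (-538 + 992) = -1113 + 454 = -659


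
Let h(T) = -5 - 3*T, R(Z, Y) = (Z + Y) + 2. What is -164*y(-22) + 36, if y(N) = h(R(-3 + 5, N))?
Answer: -8000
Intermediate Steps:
R(Z, Y) = 2 + Y + Z (R(Z, Y) = (Y + Z) + 2 = 2 + Y + Z)
y(N) = -17 - 3*N (y(N) = -5 - 3*(2 + N + (-3 + 5)) = -5 - 3*(2 + N + 2) = -5 - 3*(4 + N) = -5 + (-12 - 3*N) = -17 - 3*N)
-164*y(-22) + 36 = -164*(-17 - 3*(-22)) + 36 = -164*(-17 + 66) + 36 = -164*49 + 36 = -8036 + 36 = -8000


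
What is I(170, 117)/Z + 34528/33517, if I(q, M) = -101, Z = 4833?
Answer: 163488607/161987661 ≈ 1.0093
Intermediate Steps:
I(170, 117)/Z + 34528/33517 = -101/4833 + 34528/33517 = 163488607/161987661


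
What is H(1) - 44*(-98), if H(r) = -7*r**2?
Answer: 4305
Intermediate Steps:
H(1) - 44*(-98) = -7*1**2 - 44*(-98) = -7*1 + 4312 = -7 + 4312 = 4305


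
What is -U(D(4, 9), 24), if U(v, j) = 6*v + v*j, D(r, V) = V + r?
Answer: -390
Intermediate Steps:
U(v, j) = 6*v + j*v
-U(D(4, 9), 24) = -(9 + 4)*(6 + 24) = -13*30 = -1*390 = -390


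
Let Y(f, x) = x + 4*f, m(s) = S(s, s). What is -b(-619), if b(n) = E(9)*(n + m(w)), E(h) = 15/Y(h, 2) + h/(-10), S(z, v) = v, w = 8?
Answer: -29328/95 ≈ -308.72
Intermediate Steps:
m(s) = s
E(h) = 15/(2 + 4*h) - h/10 (E(h) = 15/(2 + 4*h) + h/(-10) = 15/(2 + 4*h) + h*(-1/10) = 15/(2 + 4*h) - h/10)
b(n) = -384/95 - 48*n/95 (b(n) = ((75 - 1*9*(1 + 2*9))/(10*(1 + 2*9)))*(n + 8) = ((75 - 1*9*(1 + 18))/(10*(1 + 18)))*(8 + n) = ((1/10)*(75 - 1*9*19)/19)*(8 + n) = ((1/10)*(1/19)*(75 - 171))*(8 + n) = ((1/10)*(1/19)*(-96))*(8 + n) = -48*(8 + n)/95 = -384/95 - 48*n/95)
-b(-619) = -(-384/95 - 48/95*(-619)) = -(-384/95 + 29712/95) = -1*29328/95 = -29328/95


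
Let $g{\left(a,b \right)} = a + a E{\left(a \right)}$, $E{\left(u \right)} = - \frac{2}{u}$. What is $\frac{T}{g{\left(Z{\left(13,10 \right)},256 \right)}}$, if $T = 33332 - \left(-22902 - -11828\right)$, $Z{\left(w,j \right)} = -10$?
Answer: $- \frac{7401}{2} \approx -3700.5$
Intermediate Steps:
$T = 44406$ ($T = 33332 - \left(-22902 + 11828\right) = 33332 - -11074 = 33332 + 11074 = 44406$)
$g{\left(a,b \right)} = -2 + a$ ($g{\left(a,b \right)} = a + a \left(- \frac{2}{a}\right) = a - 2 = -2 + a$)
$\frac{T}{g{\left(Z{\left(13,10 \right)},256 \right)}} = \frac{44406}{-2 - 10} = \frac{44406}{-12} = 44406 \left(- \frac{1}{12}\right) = - \frac{7401}{2}$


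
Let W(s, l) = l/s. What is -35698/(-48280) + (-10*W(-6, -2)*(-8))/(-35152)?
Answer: 117522059/159106740 ≈ 0.73864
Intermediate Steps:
-35698/(-48280) + (-10*W(-6, -2)*(-8))/(-35152) = -35698/(-48280) + (-(-20)/(-6)*(-8))/(-35152) = -35698*(-1/48280) + (-(-20)*(-1)/6*(-8))*(-1/35152) = 17849/24140 + (-10*⅓*(-8))*(-1/35152) = 17849/24140 - 10/3*(-8)*(-1/35152) = 17849/24140 + (80/3)*(-1/35152) = 17849/24140 - 5/6591 = 117522059/159106740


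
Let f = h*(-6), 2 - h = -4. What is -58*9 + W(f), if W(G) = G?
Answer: -558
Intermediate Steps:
h = 6 (h = 2 - 1*(-4) = 2 + 4 = 6)
f = -36 (f = 6*(-6) = -36)
-58*9 + W(f) = -58*9 - 36 = -522 - 36 = -558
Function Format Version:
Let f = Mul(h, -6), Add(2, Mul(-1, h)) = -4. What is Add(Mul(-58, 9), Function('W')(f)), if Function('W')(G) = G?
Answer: -558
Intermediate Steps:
h = 6 (h = Add(2, Mul(-1, -4)) = Add(2, 4) = 6)
f = -36 (f = Mul(6, -6) = -36)
Add(Mul(-58, 9), Function('W')(f)) = Add(Mul(-58, 9), -36) = Add(-522, -36) = -558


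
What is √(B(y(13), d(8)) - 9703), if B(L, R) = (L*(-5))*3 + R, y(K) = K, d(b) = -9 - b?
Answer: I*√9915 ≈ 99.574*I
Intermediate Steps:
B(L, R) = R - 15*L (B(L, R) = -5*L*3 + R = -15*L + R = R - 15*L)
√(B(y(13), d(8)) - 9703) = √(((-9 - 1*8) - 15*13) - 9703) = √(((-9 - 8) - 195) - 9703) = √((-17 - 195) - 9703) = √(-212 - 9703) = √(-9915) = I*√9915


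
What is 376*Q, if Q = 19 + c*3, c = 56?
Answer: 70312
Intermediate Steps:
Q = 187 (Q = 19 + 56*3 = 19 + 168 = 187)
376*Q = 376*187 = 70312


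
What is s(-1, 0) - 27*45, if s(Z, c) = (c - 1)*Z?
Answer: -1214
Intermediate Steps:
s(Z, c) = Z*(-1 + c) (s(Z, c) = (-1 + c)*Z = Z*(-1 + c))
s(-1, 0) - 27*45 = -(-1 + 0) - 27*45 = -1*(-1) - 1215 = 1 - 1215 = -1214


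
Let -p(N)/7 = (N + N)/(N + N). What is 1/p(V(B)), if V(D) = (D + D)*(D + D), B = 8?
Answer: -⅐ ≈ -0.14286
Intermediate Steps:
V(D) = 4*D² (V(D) = (2*D)*(2*D) = 4*D²)
p(N) = -7 (p(N) = -7*(N + N)/(N + N) = -7*2*N/(2*N) = -7*2*N*1/(2*N) = -7*1 = -7)
1/p(V(B)) = 1/(-7) = -⅐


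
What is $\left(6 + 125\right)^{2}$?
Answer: $17161$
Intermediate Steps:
$\left(6 + 125\right)^{2} = 131^{2} = 17161$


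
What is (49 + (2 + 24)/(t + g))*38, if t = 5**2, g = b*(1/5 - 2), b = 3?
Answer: 93708/49 ≈ 1912.4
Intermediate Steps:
g = -27/5 (g = 3*(1/5 - 2) = 3*(-9/5) = -27/5 ≈ -5.4000)
t = 25
(49 + (2 + 24)/(t + g))*38 = (49 + (2 + 24)/(25 - 27/5))*38 = (49 + 26/(98/5))*38 = (49 + 26*(5/98))*38 = (49 + 65/49)*38 = (2466/49)*38 = 93708/49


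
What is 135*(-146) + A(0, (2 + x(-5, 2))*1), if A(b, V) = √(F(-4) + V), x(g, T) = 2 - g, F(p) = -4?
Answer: -19710 + √5 ≈ -19708.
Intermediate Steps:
A(b, V) = √(-4 + V)
135*(-146) + A(0, (2 + x(-5, 2))*1) = 135*(-146) + √(-4 + (2 + (2 - 1*(-5)))*1) = -19710 + √(-4 + (2 + (2 + 5))*1) = -19710 + √(-4 + (2 + 7)*1) = -19710 + √(-4 + 9*1) = -19710 + √(-4 + 9) = -19710 + √5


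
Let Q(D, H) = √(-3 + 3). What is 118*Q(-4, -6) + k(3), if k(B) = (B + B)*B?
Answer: 18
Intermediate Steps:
Q(D, H) = 0 (Q(D, H) = √0 = 0)
k(B) = 2*B² (k(B) = (2*B)*B = 2*B²)
118*Q(-4, -6) + k(3) = 118*0 + 2*3² = 0 + 2*9 = 0 + 18 = 18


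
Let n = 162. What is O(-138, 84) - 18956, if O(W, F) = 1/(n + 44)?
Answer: -3904935/206 ≈ -18956.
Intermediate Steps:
O(W, F) = 1/206 (O(W, F) = 1/(162 + 44) = 1/206)
O(-138, 84) - 18956 = 1/206 - 18956 = -3904935/206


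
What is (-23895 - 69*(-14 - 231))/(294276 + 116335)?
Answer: -6990/410611 ≈ -0.017023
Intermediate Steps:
(-23895 - 69*(-14 - 231))/(294276 + 116335) = (-23895 - 69*(-245))/410611 = (-23895 + 16905)*(1/410611) = -6990*1/410611 = -6990/410611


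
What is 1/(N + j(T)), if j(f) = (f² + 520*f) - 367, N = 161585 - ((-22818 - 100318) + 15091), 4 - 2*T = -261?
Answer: 4/1422877 ≈ 2.8112e-6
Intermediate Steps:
T = 265/2 (T = 2 - ½*(-261) = 2 + 261/2 = 265/2 ≈ 132.50)
N = 269630 (N = 161585 - (-123136 + 15091) = 161585 - 1*(-108045) = 161585 + 108045 = 269630)
j(f) = -367 + f² + 520*f
1/(N + j(T)) = 1/(269630 + (-367 + (265/2)² + 520*(265/2))) = 1/(269630 + (-367 + 70225/4 + 68900)) = 1/(269630 + 344357/4) = 1/(1422877/4) = 4/1422877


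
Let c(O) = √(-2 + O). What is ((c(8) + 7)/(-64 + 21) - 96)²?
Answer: (4135 + √6)²/1849 ≈ 9258.2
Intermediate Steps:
((c(8) + 7)/(-64 + 21) - 96)² = ((√(-2 + 8) + 7)/(-64 + 21) - 96)² = ((√6 + 7)/(-43) - 96)² = ((7 + √6)*(-1/43) - 96)² = ((-7/43 - √6/43) - 96)² = (-4135/43 - √6/43)²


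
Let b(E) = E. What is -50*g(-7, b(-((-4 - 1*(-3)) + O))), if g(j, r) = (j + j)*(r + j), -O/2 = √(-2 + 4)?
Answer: -4200 + 1400*√2 ≈ -2220.1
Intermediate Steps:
O = -2*√2 (O = -2*√(-2 + 4) = -2*√2 ≈ -2.8284)
g(j, r) = 2*j*(j + r) (g(j, r) = (2*j)*(j + r) = 2*j*(j + r))
-50*g(-7, b(-((-4 - 1*(-3)) + O))) = -100*(-7)*(-7 - ((-4 - 1*(-3)) - 2*√2)) = -100*(-7)*(-7 - ((-4 + 3) - 2*√2)) = -100*(-7)*(-7 - (-1 - 2*√2)) = -100*(-7)*(-7 + (1 + 2*√2)) = -100*(-7)*(-6 + 2*√2) = -50*(84 - 28*√2) = -4200 + 1400*√2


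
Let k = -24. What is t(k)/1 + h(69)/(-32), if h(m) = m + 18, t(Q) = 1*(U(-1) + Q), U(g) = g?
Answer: -887/32 ≈ -27.719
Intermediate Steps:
t(Q) = -1 + Q (t(Q) = 1*(-1 + Q) = -1 + Q)
h(m) = 18 + m
t(k)/1 + h(69)/(-32) = (-1 - 24)/1 + (18 + 69)/(-32) = -25*1 + 87*(-1/32) = -25 - 87/32 = -887/32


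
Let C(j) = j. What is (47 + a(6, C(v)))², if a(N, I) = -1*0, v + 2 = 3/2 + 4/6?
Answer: 2209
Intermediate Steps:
v = ⅙ (v = -2 + (3/2 + 4/6) = -2 + (3*(½) + 4*(⅙)) = -2 + (3/2 + ⅔) = -2 + 13/6 = ⅙ ≈ 0.16667)
a(N, I) = 0
(47 + a(6, C(v)))² = (47 + 0)² = 47² = 2209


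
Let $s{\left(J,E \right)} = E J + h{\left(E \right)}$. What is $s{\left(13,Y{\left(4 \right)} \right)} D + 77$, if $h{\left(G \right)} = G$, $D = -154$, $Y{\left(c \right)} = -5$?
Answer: $10857$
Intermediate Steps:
$s{\left(J,E \right)} = E + E J$ ($s{\left(J,E \right)} = E J + E = E + E J$)
$s{\left(13,Y{\left(4 \right)} \right)} D + 77 = - 5 \left(1 + 13\right) \left(-154\right) + 77 = \left(-5\right) 14 \left(-154\right) + 77 = \left(-70\right) \left(-154\right) + 77 = 10780 + 77 = 10857$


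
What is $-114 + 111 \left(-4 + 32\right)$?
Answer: $2994$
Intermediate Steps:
$-114 + 111 \left(-4 + 32\right) = -114 + 111 \cdot 28 = -114 + 3108 = 2994$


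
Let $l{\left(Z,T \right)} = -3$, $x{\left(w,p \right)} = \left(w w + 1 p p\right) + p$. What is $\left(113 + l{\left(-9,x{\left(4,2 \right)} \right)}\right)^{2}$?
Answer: $12100$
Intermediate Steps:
$x{\left(w,p \right)} = p + p^{2} + w^{2}$ ($x{\left(w,p \right)} = \left(w^{2} + p p\right) + p = \left(w^{2} + p^{2}\right) + p = \left(p^{2} + w^{2}\right) + p = p + p^{2} + w^{2}$)
$\left(113 + l{\left(-9,x{\left(4,2 \right)} \right)}\right)^{2} = \left(113 - 3\right)^{2} = 110^{2} = 12100$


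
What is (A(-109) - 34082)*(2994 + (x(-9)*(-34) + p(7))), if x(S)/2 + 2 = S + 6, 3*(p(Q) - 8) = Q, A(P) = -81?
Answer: -342757379/3 ≈ -1.1425e+8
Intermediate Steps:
p(Q) = 8 + Q/3
x(S) = 8 + 2*S (x(S) = -4 + 2*(S + 6) = -4 + 2*(6 + S) = -4 + (12 + 2*S) = 8 + 2*S)
(A(-109) - 34082)*(2994 + (x(-9)*(-34) + p(7))) = (-81 - 34082)*(2994 + ((8 + 2*(-9))*(-34) + (8 + (1/3)*7))) = -34163*(2994 + ((8 - 18)*(-34) + (8 + 7/3))) = -34163*(2994 + (-10*(-34) + 31/3)) = -34163*(2994 + (340 + 31/3)) = -34163*(2994 + 1051/3) = -34163*10033/3 = -342757379/3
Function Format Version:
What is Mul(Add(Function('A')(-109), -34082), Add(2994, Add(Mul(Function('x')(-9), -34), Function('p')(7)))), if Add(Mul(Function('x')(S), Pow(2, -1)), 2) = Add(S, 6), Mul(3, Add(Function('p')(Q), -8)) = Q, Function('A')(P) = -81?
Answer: Rational(-342757379, 3) ≈ -1.1425e+8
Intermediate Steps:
Function('p')(Q) = Add(8, Mul(Rational(1, 3), Q))
Function('x')(S) = Add(8, Mul(2, S)) (Function('x')(S) = Add(-4, Mul(2, Add(S, 6))) = Add(-4, Mul(2, Add(6, S))) = Add(-4, Add(12, Mul(2, S))) = Add(8, Mul(2, S)))
Mul(Add(Function('A')(-109), -34082), Add(2994, Add(Mul(Function('x')(-9), -34), Function('p')(7)))) = Mul(Add(-81, -34082), Add(2994, Add(Mul(Add(8, Mul(2, -9)), -34), Add(8, Mul(Rational(1, 3), 7))))) = Mul(-34163, Add(2994, Add(Mul(Add(8, -18), -34), Add(8, Rational(7, 3))))) = Mul(-34163, Add(2994, Add(Mul(-10, -34), Rational(31, 3)))) = Mul(-34163, Add(2994, Add(340, Rational(31, 3)))) = Mul(-34163, Add(2994, Rational(1051, 3))) = Mul(-34163, Rational(10033, 3)) = Rational(-342757379, 3)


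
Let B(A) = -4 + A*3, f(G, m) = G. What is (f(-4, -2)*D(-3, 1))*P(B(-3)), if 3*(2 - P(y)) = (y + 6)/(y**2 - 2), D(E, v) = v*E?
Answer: 4036/167 ≈ 24.168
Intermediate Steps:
D(E, v) = E*v
B(A) = -4 + 3*A
P(y) = 2 - (6 + y)/(3*(-2 + y**2)) (P(y) = 2 - (y + 6)/(3*(y**2 - 2)) = 2 - (6 + y)/(3*(-2 + y**2)))
(f(-4, -2)*D(-3, 1))*P(B(-3)) = (-(-12))*((-18 - (-4 + 3*(-3)) + 6*(-4 + 3*(-3))**2)/(3*(-2 + (-4 + 3*(-3))**2))) = (-4*(-3))*((-18 - (-4 - 9) + 6*(-4 - 9)**2)/(3*(-2 + (-4 - 9)**2))) = 12*((-18 - 1*(-13) + 6*(-13)**2)/(3*(-2 + (-13)**2))) = 12*((-18 + 13 + 6*169)/(3*(-2 + 169))) = 12*((1/3)*(-18 + 13 + 1014)/167) = 12*((1/3)*(1/167)*1009) = 12*(1009/501) = 4036/167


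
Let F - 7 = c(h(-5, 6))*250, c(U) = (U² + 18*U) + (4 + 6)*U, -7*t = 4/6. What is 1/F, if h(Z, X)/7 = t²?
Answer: 3969/1795783 ≈ 0.0022102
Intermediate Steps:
t = -2/21 (t = -4/(7*6) = -⅐*⅔ = -2/21 ≈ -0.095238)
h(Z, X) = 4/63 (h(Z, X) = 7*(-2/21)² = 7*(4/441) = 4/63)
c(U) = U² + 28*U (c(U) = (U² + 18*U) + 10*U = U² + 28*U)
F = 1795783/3969 (F = 7 + (4*(28 + 4/63)/63)*250 = 7 + ((4/63)*(1768/63))*250 = 7 + (7072/3969)*250 = 7 + 1768000/3969 = 1795783/3969 ≈ 452.45)
1/F = 1/(1795783/3969) = 3969/1795783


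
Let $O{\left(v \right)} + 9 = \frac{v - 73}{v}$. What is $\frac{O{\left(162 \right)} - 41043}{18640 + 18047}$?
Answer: $- \frac{6650335}{5943294} \approx -1.119$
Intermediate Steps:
$O{\left(v \right)} = -9 + \frac{-73 + v}{v}$ ($O{\left(v \right)} = -9 + \frac{v - 73}{v} = -9 + \frac{-73 + v}{v}$)
$\frac{O{\left(162 \right)} - 41043}{18640 + 18047} = \frac{\left(-8 - \frac{73}{162}\right) - 41043}{18640 + 18047} = \frac{\left(-8 - \frac{73}{162}\right) - 41043}{36687} = \left(\left(-8 - \frac{73}{162}\right) - 41043\right) \frac{1}{36687} = \left(- \frac{1369}{162} - 41043\right) \frac{1}{36687} = \left(- \frac{6650335}{162}\right) \frac{1}{36687} = - \frac{6650335}{5943294}$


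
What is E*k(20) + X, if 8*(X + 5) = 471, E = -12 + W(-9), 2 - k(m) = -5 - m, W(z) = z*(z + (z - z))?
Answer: 15335/8 ≈ 1916.9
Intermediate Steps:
W(z) = z² (W(z) = z*(z + 0) = z*z = z²)
k(m) = 7 + m (k(m) = 2 - (-5 - m) = 2 + (5 + m) = 7 + m)
E = 69 (E = -12 + (-9)² = -12 + 81 = 69)
X = 431/8 (X = -5 + (⅛)*471 = -5 + 471/8 = 431/8 ≈ 53.875)
E*k(20) + X = 69*(7 + 20) + 431/8 = 69*27 + 431/8 = 1863 + 431/8 = 15335/8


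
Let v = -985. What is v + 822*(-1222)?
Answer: -1005469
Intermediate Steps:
v + 822*(-1222) = -985 + 822*(-1222) = -985 - 1004484 = -1005469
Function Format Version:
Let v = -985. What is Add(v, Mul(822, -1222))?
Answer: -1005469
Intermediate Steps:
Add(v, Mul(822, -1222)) = Add(-985, Mul(822, -1222)) = Add(-985, -1004484) = -1005469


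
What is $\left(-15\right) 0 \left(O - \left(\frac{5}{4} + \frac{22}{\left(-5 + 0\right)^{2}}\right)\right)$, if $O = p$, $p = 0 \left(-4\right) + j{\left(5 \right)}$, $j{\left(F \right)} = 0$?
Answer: $0$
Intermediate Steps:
$p = 0$ ($p = 0 \left(-4\right) + 0 = 0 + 0 = 0$)
$O = 0$
$\left(-15\right) 0 \left(O - \left(\frac{5}{4} + \frac{22}{\left(-5 + 0\right)^{2}}\right)\right) = \left(-15\right) 0 \left(0 - \left(\frac{5}{4} + \frac{22}{\left(-5 + 0\right)^{2}}\right)\right) = 0 \left(0 - \left(\frac{5}{4} + \frac{22}{\left(-5\right)^{2}}\right)\right) = 0 \left(0 - \left(\frac{5}{4} + \frac{22}{25}\right)\right) = 0 \left(0 - \frac{213}{100}\right) = 0 \left(- \frac{213}{100}\right) = 0$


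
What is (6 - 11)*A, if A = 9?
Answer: -45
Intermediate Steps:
(6 - 11)*A = (6 - 11)*9 = -5*9 = -45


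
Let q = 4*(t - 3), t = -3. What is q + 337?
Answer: 313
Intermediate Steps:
q = -24 (q = 4*(-3 - 3) = 4*(-6) = -24)
q + 337 = -24 + 337 = 313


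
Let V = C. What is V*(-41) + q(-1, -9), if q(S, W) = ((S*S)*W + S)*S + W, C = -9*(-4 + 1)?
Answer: -1106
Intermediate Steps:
C = 27 (C = -9*(-3) = 27)
V = 27
q(S, W) = W + S*(S + W*S²) (q(S, W) = (S²*W + S)*S + W = (W*S² + S)*S + W = (S + W*S²)*S + W = S*(S + W*S²) + W = W + S*(S + W*S²))
V*(-41) + q(-1, -9) = 27*(-41) + (-9 + (-1)² - 9*(-1)³) = -1107 + (-9 + 1 - 9*(-1)) = -1107 + (-9 + 1 + 9) = -1107 + 1 = -1106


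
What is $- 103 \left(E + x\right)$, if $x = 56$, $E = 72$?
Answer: $-13184$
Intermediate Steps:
$- 103 \left(E + x\right) = - 103 \left(72 + 56\right) = \left(-103\right) 128 = -13184$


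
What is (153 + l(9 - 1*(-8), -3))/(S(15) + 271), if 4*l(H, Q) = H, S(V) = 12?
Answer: 629/1132 ≈ 0.55565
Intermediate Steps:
l(H, Q) = H/4
(153 + l(9 - 1*(-8), -3))/(S(15) + 271) = (153 + (9 - 1*(-8))/4)/(12 + 271) = (153 + (9 + 8)/4)/283 = (153 + (1/4)*17)*(1/283) = (153 + 17/4)*(1/283) = (629/4)*(1/283) = 629/1132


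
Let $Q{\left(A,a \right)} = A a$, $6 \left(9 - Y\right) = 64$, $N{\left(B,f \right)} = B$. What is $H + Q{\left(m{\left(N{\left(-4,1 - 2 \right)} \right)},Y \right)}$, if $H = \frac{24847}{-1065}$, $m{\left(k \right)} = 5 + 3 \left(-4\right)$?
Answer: $- \frac{12422}{1065} \approx -11.664$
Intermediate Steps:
$m{\left(k \right)} = -7$ ($m{\left(k \right)} = 5 - 12 = -7$)
$H = - \frac{24847}{1065}$ ($H = 24847 \left(- \frac{1}{1065}\right) = - \frac{24847}{1065} \approx -23.331$)
$Y = - \frac{5}{3}$ ($Y = 9 - \frac{32}{3} = - \frac{5}{3} \approx -1.6667$)
$H + Q{\left(m{\left(N{\left(-4,1 - 2 \right)} \right)},Y \right)} = - \frac{24847}{1065} - - \frac{35}{3} = - \frac{24847}{1065} + \frac{35}{3} = - \frac{12422}{1065}$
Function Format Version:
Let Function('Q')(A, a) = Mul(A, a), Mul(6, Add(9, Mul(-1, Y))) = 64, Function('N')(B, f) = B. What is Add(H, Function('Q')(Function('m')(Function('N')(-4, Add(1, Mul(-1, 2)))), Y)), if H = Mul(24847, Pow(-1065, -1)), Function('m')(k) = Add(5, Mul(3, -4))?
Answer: Rational(-12422, 1065) ≈ -11.664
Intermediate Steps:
Function('m')(k) = -7 (Function('m')(k) = Add(5, -12) = -7)
H = Rational(-24847, 1065) (H = Mul(24847, Rational(-1, 1065)) = Rational(-24847, 1065) ≈ -23.331)
Y = Rational(-5, 3) (Y = Add(9, Mul(Rational(-1, 6), 64)) = Add(9, Rational(-32, 3)) = Rational(-5, 3) ≈ -1.6667)
Add(H, Function('Q')(Function('m')(Function('N')(-4, Add(1, Mul(-1, 2)))), Y)) = Add(Rational(-24847, 1065), Mul(-7, Rational(-5, 3))) = Add(Rational(-24847, 1065), Rational(35, 3)) = Rational(-12422, 1065)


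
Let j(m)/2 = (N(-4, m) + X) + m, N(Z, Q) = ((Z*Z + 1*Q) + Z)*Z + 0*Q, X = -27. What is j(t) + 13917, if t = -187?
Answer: 14889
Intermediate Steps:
N(Z, Q) = Z*(Q + Z + Z**2) (N(Z, Q) = ((Z**2 + Q) + Z)*Z + 0 = ((Q + Z**2) + Z)*Z + 0 = (Q + Z + Z**2)*Z + 0 = Z*(Q + Z + Z**2) + 0 = Z*(Q + Z + Z**2))
j(m) = -150 - 6*m (j(m) = 2*((-4*(m - 4 + (-4)**2) - 27) + m) = 2*((-4*(m - 4 + 16) - 27) + m) = 2*((-4*(12 + m) - 27) + m) = 2*(((-48 - 4*m) - 27) + m) = 2*((-75 - 4*m) + m) = 2*(-75 - 3*m) = -150 - 6*m)
j(t) + 13917 = (-150 - 6*(-187)) + 13917 = (-150 + 1122) + 13917 = 972 + 13917 = 14889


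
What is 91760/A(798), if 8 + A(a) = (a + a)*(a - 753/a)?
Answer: 45880/636047 ≈ 0.072133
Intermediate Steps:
A(a) = -8 + 2*a*(a - 753/a) (A(a) = -8 + (a + a)*(a - 753/a) = -8 + (2*a)*(a - 753/a) = -8 + 2*a*(a - 753/a))
91760/A(798) = 91760/(-1514 + 2*798²) = 91760/(-1514 + 2*636804) = 91760/(-1514 + 1273608) = 91760/1272094 = 91760*(1/1272094) = 45880/636047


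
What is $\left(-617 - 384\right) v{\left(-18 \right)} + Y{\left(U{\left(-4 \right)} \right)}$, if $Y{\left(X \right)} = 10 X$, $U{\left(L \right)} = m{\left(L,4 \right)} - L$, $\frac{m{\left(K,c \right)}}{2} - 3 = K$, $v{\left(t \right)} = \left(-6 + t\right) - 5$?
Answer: $29049$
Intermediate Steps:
$v{\left(t \right)} = -11 + t$
$m{\left(K,c \right)} = 6 + 2 K$
$U{\left(L \right)} = 6 + L$ ($U{\left(L \right)} = \left(6 + 2 L\right) - L = 6 + L$)
$\left(-617 - 384\right) v{\left(-18 \right)} + Y{\left(U{\left(-4 \right)} \right)} = \left(-617 - 384\right) \left(-11 - 18\right) + 10 \left(6 - 4\right) = \left(-617 - 384\right) \left(-29\right) + 10 \cdot 2 = \left(-1001\right) \left(-29\right) + 20 = 29029 + 20 = 29049$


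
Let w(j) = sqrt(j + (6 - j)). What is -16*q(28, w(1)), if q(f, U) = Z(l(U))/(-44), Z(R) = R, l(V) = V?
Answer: 4*sqrt(6)/11 ≈ 0.89072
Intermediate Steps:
w(j) = sqrt(6)
q(f, U) = -U/44 (q(f, U) = U/(-44) = U*(-1/44) = -U/44)
-16*q(28, w(1)) = -(-4)*sqrt(6)/11 = 4*sqrt(6)/11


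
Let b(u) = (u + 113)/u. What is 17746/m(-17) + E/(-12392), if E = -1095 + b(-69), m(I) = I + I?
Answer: -7585555721/14535816 ≈ -521.85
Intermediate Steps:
m(I) = 2*I
b(u) = (113 + u)/u
E = -75599/69 (E = -1095 + (113 - 69)/(-69) = -1095 - 1/69*44 = -1095 - 44/69 = -75599/69 ≈ -1095.6)
17746/m(-17) + E/(-12392) = 17746/((2*(-17))) - 75599/69/(-12392) = 17746/(-34) - 75599/69*(-1/12392) = 17746*(-1/34) + 75599/855048 = -8873/17 + 75599/855048 = -7585555721/14535816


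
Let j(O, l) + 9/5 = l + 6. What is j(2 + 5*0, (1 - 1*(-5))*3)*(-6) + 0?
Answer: -666/5 ≈ -133.20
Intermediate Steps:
j(O, l) = 21/5 + l (j(O, l) = -9/5 + (l + 6) = -9/5 + (6 + l) = 21/5 + l)
j(2 + 5*0, (1 - 1*(-5))*3)*(-6) + 0 = (21/5 + (1 - 1*(-5))*3)*(-6) + 0 = (21/5 + (1 + 5)*3)*(-6) + 0 = (21/5 + 6*3)*(-6) + 0 = (21/5 + 18)*(-6) + 0 = (111/5)*(-6) + 0 = -666/5 + 0 = -666/5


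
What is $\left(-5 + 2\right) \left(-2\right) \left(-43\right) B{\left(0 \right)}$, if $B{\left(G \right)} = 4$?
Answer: $-1032$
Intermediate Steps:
$\left(-5 + 2\right) \left(-2\right) \left(-43\right) B{\left(0 \right)} = \left(-5 + 2\right) \left(-2\right) \left(-43\right) 4 = \left(-3\right) \left(-2\right) \left(-43\right) 4 = 6 \left(-43\right) 4 = \left(-258\right) 4 = -1032$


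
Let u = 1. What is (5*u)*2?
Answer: 10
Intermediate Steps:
(5*u)*2 = (5*1)*2 = 5*2 = 10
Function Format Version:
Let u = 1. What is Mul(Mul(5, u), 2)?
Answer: 10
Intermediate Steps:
Mul(Mul(5, u), 2) = Mul(Mul(5, 1), 2) = Mul(5, 2) = 10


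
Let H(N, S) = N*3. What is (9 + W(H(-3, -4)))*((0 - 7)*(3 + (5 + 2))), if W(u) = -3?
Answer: -420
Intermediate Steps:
H(N, S) = 3*N
(9 + W(H(-3, -4)))*((0 - 7)*(3 + (5 + 2))) = (9 - 3)*((0 - 7)*(3 + (5 + 2))) = 6*(-7*(3 + 7)) = 6*(-7*10) = 6*(-70) = -420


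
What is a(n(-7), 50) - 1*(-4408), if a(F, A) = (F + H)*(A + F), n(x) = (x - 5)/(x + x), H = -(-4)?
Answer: 228096/49 ≈ 4655.0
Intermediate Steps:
H = 4 (H = -4*(-1) = 4)
n(x) = (-5 + x)/(2*x) (n(x) = (-5 + x)/((2*x)) = (-5 + x)*(1/(2*x)) = (-5 + x)/(2*x))
a(F, A) = (4 + F)*(A + F) (a(F, A) = (F + 4)*(A + F) = (4 + F)*(A + F))
a(n(-7), 50) - 1*(-4408) = (((½)*(-5 - 7)/(-7))² + 4*50 + 4*((½)*(-5 - 7)/(-7)) + 50*((½)*(-5 - 7)/(-7))) - 1*(-4408) = (((½)*(-⅐)*(-12))² + 200 + 4*((½)*(-⅐)*(-12)) + 50*((½)*(-⅐)*(-12))) + 4408 = ((6/7)² + 200 + 4*(6/7) + 50*(6/7)) + 4408 = (36/49 + 200 + 24/7 + 300/7) + 4408 = 12104/49 + 4408 = 228096/49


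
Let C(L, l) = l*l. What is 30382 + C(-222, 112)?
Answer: 42926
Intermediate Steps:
C(L, l) = l²
30382 + C(-222, 112) = 30382 + 112² = 30382 + 12544 = 42926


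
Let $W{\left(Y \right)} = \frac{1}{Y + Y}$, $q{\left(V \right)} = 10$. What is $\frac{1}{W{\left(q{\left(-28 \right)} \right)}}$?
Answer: $20$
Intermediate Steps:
$W{\left(Y \right)} = \frac{1}{2 Y}$
$\frac{1}{W{\left(q{\left(-28 \right)} \right)}} = \frac{1}{\frac{1}{2} \cdot \frac{1}{10}} = \frac{1}{\frac{1}{20}} = 20$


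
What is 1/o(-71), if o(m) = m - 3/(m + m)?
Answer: -142/10079 ≈ -0.014089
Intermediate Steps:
o(m) = m - 3/(2*m) (o(m) = m - 3*1/(2*m) = m - 3/(2*m))
1/o(-71) = 1/(-71 - 3/2/(-71)) = 1/(-71 - 3/2*(-1/71)) = 1/(-71 + 3/142) = 1/(-10079/142) = -142/10079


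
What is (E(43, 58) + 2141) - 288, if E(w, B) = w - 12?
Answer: 1884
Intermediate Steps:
E(w, B) = -12 + w
(E(43, 58) + 2141) - 288 = ((-12 + 43) + 2141) - 288 = (31 + 2141) - 288 = 2172 - 288 = 1884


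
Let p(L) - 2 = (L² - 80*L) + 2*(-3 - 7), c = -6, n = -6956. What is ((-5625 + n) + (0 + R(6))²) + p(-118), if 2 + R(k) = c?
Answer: 10829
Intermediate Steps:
R(k) = -8 (R(k) = -2 - 6 = -8)
p(L) = -18 + L² - 80*L (p(L) = 2 + ((L² - 80*L) + 2*(-3 - 7)) = 2 + ((L² - 80*L) + 2*(-10)) = 2 + ((L² - 80*L) - 20) = 2 + (-20 + L² - 80*L) = -18 + L² - 80*L)
((-5625 + n) + (0 + R(6))²) + p(-118) = ((-5625 - 6956) + (0 - 8)²) + (-18 + (-118)² - 80*(-118)) = (-12581 + (-8)²) + (-18 + 13924 + 9440) = (-12581 + 64) + 23346 = -12517 + 23346 = 10829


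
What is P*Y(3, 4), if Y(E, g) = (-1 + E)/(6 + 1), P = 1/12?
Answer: 1/42 ≈ 0.023810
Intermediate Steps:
P = 1/12 ≈ 0.083333
Y(E, g) = -⅐ + E/7 (Y(E, g) = (-1 + E)/7 = (-1 + E)*(⅐) = -⅐ + E/7)
P*Y(3, 4) = (-⅐ + (⅐)*3)/12 = (-⅐ + 3/7)/12 = (1/12)*(2/7) = 1/42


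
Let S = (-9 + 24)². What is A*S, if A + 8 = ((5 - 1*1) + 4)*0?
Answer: -1800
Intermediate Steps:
A = -8 (A = -8 + ((5 - 1*1) + 4)*0 = -8 + ((5 - 1) + 4)*0 = -8 + (4 + 4)*0 = -8 + 8*0 = -8 + 0 = -8)
S = 225 (S = 15² = 225)
A*S = -8*225 = -1800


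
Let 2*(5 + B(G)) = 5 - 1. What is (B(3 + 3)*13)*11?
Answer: -429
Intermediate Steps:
B(G) = -3 (B(G) = -5 + (5 - 1)/2 = -5 + (1/2)*4 = -5 + 2 = -3)
(B(3 + 3)*13)*11 = -3*13*11 = -39*11 = -429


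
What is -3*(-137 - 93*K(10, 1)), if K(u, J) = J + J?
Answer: 969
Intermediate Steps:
K(u, J) = 2*J
-3*(-137 - 93*K(10, 1)) = -3*(-137 - 186) = -3*(-323) = 969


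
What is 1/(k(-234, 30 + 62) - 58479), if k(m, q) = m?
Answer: -1/58713 ≈ -1.7032e-5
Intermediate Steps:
1/(k(-234, 30 + 62) - 58479) = 1/(-234 - 58479) = 1/(-58713) = -1/58713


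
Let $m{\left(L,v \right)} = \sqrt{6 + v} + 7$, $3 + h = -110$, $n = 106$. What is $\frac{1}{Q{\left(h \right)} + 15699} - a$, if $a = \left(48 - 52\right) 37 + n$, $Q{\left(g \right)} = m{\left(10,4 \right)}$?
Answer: $\frac{5180254799}{123339213} - \frac{\sqrt{10}}{246678426} \approx 42.0$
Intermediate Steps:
$h = -113$ ($h = -3 - 110 = -113$)
$m{\left(L,v \right)} = 7 + \sqrt{6 + v}$
$Q{\left(g \right)} = 7 + \sqrt{10}$ ($Q{\left(g \right)} = 7 + \sqrt{6 + 4} = 7 + \sqrt{10}$)
$a = -42$ ($a = \left(48 - 52\right) 37 + 106 = \left(-4\right) 37 + 106 = -148 + 106 = -42$)
$\frac{1}{Q{\left(h \right)} + 15699} - a = \frac{1}{\left(7 + \sqrt{10}\right) + 15699} - -42 = \frac{1}{15706 + \sqrt{10}} + 42 = 42 + \frac{1}{15706 + \sqrt{10}}$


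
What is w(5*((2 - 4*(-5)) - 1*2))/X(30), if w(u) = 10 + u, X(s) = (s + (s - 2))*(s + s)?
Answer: 11/348 ≈ 0.031609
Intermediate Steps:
X(s) = 2*s*(-2 + 2*s) (X(s) = (s + (-2 + s))*(2*s) = (-2 + 2*s)*(2*s) = 2*s*(-2 + 2*s))
w(5*((2 - 4*(-5)) - 1*2))/X(30) = (10 + 5*((2 - 4*(-5)) - 1*2))/((4*30*(-1 + 30))) = (10 + 5*((2 + 20) - 2))/((4*30*29)) = (10 + 5*(22 - 2))/3480 = (10 + 5*20)*(1/3480) = (10 + 100)*(1/3480) = 110*(1/3480) = 11/348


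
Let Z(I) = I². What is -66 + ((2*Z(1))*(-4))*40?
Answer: -386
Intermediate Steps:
-66 + ((2*Z(1))*(-4))*40 = -66 + ((2*1²)*(-4))*40 = -66 + ((2*1)*(-4))*40 = -66 + (2*(-4))*40 = -66 - 8*40 = -66 - 320 = -386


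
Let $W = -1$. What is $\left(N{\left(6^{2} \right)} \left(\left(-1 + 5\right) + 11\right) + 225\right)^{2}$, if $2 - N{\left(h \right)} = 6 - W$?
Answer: $22500$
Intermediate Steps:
$N{\left(h \right)} = -5$ ($N{\left(h \right)} = 2 - \left(6 - -1\right) = 2 - \left(6 + 1\right) = 2 - 7 = -5$)
$\left(N{\left(6^{2} \right)} \left(\left(-1 + 5\right) + 11\right) + 225\right)^{2} = \left(- 5 \left(\left(-1 + 5\right) + 11\right) + 225\right)^{2} = \left(- 5 \left(4 + 11\right) + 225\right)^{2} = \left(\left(-5\right) 15 + 225\right)^{2} = \left(-75 + 225\right)^{2} = 150^{2} = 22500$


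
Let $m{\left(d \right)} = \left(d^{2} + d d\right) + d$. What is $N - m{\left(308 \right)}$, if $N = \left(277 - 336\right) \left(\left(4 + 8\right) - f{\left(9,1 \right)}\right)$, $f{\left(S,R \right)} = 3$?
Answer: $-190567$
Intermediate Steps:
$N = -531$ ($N = \left(277 - 336\right) \left(\left(4 + 8\right) - 3\right) = - 59 \left(12 - 3\right) = \left(-59\right) 9 = -531$)
$m{\left(d \right)} = d + 2 d^{2}$ ($m{\left(d \right)} = \left(d^{2} + d^{2}\right) + d = 2 d^{2} + d = d + 2 d^{2}$)
$N - m{\left(308 \right)} = -531 - 308 \left(1 + 2 \cdot 308\right) = -531 - 308 \left(1 + 616\right) = -531 - 308 \cdot 617 = -531 - 190036 = -190567$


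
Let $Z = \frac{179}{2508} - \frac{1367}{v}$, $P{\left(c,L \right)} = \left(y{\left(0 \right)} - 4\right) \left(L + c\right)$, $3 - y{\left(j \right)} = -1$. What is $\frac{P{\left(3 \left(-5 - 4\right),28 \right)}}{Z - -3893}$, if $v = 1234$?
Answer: $0$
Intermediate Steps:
$y{\left(j \right)} = 4$ ($y{\left(j \right)} = 3 - -1 = 3 + 1 = 4$)
$P{\left(c,L \right)} = 0$ ($P{\left(c,L \right)} = \left(4 - 4\right) \left(L + c\right) = 0 \left(L + c\right) = 0$)
$Z = - \frac{1603775}{1547436}$ ($Z = \frac{179}{2508} - \frac{1367}{1234} = - \frac{1603775}{1547436} \approx -1.0364$)
$\frac{P{\left(3 \left(-5 - 4\right),28 \right)}}{Z - -3893} = \frac{0}{- \frac{1603775}{1547436} - -3893} = \frac{0}{- \frac{1603775}{1547436} + 3893} = \frac{0}{\frac{6022564573}{1547436}} = 0 \cdot \frac{1547436}{6022564573} = 0$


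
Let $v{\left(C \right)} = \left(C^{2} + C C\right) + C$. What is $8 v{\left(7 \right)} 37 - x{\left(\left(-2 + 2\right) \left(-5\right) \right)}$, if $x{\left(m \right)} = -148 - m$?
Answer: $31228$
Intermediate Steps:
$v{\left(C \right)} = C + 2 C^{2}$ ($v{\left(C \right)} = \left(C^{2} + C^{2}\right) + C = 2 C^{2} + C = C + 2 C^{2}$)
$8 v{\left(7 \right)} 37 - x{\left(\left(-2 + 2\right) \left(-5\right) \right)} = 8 \cdot 7 \left(1 + 2 \cdot 7\right) 37 - \left(-148 - \left(-2 + 2\right) \left(-5\right)\right) = 8 \cdot 7 \left(1 + 14\right) 37 - \left(-148 - 0 \left(-5\right)\right) = 8 \cdot 7 \cdot 15 \cdot 37 - \left(-148 - 0\right) = 8 \cdot 105 \cdot 37 - \left(-148 + 0\right) = 840 \cdot 37 - -148 = 31080 + 148 = 31228$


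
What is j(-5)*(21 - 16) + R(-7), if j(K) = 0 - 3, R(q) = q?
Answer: -22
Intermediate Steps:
j(K) = -3
j(-5)*(21 - 16) + R(-7) = -3*(21 - 16) - 7 = -3*5 - 7 = -15 - 7 = -22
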